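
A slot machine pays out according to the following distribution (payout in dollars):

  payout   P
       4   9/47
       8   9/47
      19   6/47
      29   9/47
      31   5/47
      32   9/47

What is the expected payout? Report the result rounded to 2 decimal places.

$19.70

E[X] = (9/47)·4 + (9/47)·8 + (6/47)·19 + (9/47)·29 + (5/47)·31 + (9/47)·32
     = 926/47 ≈ 19.70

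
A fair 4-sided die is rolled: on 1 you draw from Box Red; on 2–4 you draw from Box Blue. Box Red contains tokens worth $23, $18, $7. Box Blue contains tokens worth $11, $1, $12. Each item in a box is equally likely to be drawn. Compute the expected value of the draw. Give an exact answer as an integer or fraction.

$10

E[X | Box Red] = (23 + 18 + 7)/3 = 16
E[X | Box Blue] = (11 + 1 + 12)/3 = 8
E[X] = (1/4)·16 + (3/4)·8 = 10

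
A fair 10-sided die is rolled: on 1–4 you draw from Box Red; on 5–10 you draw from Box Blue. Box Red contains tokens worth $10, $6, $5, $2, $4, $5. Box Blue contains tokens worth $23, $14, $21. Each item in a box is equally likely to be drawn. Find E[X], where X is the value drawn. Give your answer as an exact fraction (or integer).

206/15 dollars

E[X | Box Red] = (10 + 6 + 5 + 2 + 4 + 5)/6 = 16/3
E[X | Box Blue] = (23 + 14 + 21)/3 = 58/3
E[X] = (2/5)·16/3 + (3/5)·58/3 = 206/15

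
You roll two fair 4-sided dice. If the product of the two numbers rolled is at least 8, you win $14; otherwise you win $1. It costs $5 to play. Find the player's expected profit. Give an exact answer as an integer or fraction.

E[payout] = (5/8)·1 + (3/8)·14 = 47/8
Expected profit = 47/8 − 5 = 7/8

7/8 dollars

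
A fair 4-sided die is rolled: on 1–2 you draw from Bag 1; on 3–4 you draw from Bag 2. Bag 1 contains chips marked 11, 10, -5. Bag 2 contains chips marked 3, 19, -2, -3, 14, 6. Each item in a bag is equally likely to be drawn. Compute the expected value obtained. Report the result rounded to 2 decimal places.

5.75

E[X | Bag 1] = (11 + 10 − 5)/3 = 16/3
E[X | Bag 2] = (3 + 19 − 2 − 3 + 14 + 6)/6 = 37/6
E[X] = (1/2)·16/3 + (1/2)·37/6 = 23/4 ≈ 5.75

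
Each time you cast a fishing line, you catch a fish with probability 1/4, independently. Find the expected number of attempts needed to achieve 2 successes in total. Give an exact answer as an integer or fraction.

8

By linearity (sum of 2 independent geometric waits), E[trials] = 2/p = 2/(1/4) = 8.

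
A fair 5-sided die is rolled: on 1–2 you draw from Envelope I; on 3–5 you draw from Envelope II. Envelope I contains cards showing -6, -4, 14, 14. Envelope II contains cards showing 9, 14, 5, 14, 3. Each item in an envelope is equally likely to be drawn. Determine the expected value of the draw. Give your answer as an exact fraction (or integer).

36/5

E[X | Envelope I] = (-6 − 4 + 14 + 14)/4 = 9/2
E[X | Envelope II] = (9 + 14 + 5 + 14 + 3)/5 = 9
E[X] = (2/5)·9/2 + (3/5)·9 = 36/5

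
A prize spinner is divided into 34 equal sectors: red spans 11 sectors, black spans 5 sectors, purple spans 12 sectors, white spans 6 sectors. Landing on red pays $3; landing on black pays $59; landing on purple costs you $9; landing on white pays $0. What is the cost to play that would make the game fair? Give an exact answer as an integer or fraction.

E[payout] = (11/34)·3 + (5/34)·59 + (12/34)·(-9) + (6/34)·0 = 110/17
Fair fee = E[payout] = 110/17

110/17 dollars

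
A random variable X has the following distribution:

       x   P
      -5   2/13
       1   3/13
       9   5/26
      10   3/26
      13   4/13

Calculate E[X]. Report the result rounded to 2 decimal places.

6.35

E[X] = (2/13)·(-5) + (3/13)·1 + (5/26)·9 + (3/26)·10 + (4/13)·13
     = 165/26 ≈ 6.35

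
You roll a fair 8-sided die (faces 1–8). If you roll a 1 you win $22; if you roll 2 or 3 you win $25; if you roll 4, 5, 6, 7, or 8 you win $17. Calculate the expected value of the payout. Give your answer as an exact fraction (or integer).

E[payout] = (5/8)·17 + (1/8)·22 + (1/4)·25 = 157/8

157/8 dollars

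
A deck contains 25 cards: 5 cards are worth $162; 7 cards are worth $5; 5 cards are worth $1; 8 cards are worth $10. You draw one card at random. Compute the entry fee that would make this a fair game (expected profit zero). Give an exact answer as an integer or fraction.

E[payout] = (5/25)·162 + (7/25)·5 + (5/25)·1 + (8/25)·10 = 186/5
Fair fee = E[payout] = 186/5

186/5 dollars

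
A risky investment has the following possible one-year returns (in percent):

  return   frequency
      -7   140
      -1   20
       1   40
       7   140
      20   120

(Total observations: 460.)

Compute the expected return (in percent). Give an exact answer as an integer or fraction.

121/23

Total = 460, so P(return=-7) = 140/460, etc.
E[X] = (7/23)·(-7) + (1/23)·(-1) + (2/23)·1 + (7/23)·7 + (6/23)·20
     = 121/23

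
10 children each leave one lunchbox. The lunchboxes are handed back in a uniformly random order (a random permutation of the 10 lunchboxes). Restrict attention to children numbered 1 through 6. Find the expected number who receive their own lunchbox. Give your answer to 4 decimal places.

0.6000

Let Xᵢ = 1 if person i gets their own lunchbox. For each i, P(Xᵢ=1) = 1/10.
By linearity of expectation, E[X₁+…+X_6] = 6·(1/10) = 3/5.
≈ 0.6000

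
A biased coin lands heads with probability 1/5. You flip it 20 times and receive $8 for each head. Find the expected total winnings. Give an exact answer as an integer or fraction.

$32

E[#heads] = 20·1/5 = 4 (linearity over flips).
E[winnings] = 8·4 = 32.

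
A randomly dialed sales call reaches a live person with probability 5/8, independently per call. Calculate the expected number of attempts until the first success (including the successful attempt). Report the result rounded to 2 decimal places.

1.60

For a geometric distribution, E[trials] = 1/p = 1/(5/8) = 8/5.
≈ 1.60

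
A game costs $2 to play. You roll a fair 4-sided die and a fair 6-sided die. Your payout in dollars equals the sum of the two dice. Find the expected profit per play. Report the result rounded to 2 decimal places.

$4.00

Distribution of the sum of the two dice: 2 w.p. 1/24, 3 w.p. 1/12, 4 w.p. 1/8, 5 w.p. 1/6, 6 w.p. 1/6, 7 w.p. 1/6, …
E[payout] = (1/24)·2 + (1/12)·3 + (1/8)·4 + (1/6)·5 + (1/6)·6 + (1/6)·7 + (1/8)·8 + (1/12)·9 + (1/24)·10 = 6
Expected profit = 6 − 2 = 4 ≈ $4.00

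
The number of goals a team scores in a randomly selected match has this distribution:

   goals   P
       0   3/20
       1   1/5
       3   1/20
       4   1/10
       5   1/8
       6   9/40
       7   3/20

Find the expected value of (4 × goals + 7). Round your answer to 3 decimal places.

22.100

E[4x+7] = (3/20)·7 + (1/5)·11 + (1/20)·19 + (1/10)·23 + (1/8)·27 + (9/40)·31 + (3/20)·35
     = 221/10 ≈ 22.100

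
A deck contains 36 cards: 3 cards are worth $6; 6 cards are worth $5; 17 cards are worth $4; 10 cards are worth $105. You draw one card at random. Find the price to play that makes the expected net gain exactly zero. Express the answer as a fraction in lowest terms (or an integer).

583/18 dollars

E[payout] = (3/36)·6 + (6/36)·5 + (17/36)·4 + (10/36)·105 = 583/18
Fair fee = E[payout] = 583/18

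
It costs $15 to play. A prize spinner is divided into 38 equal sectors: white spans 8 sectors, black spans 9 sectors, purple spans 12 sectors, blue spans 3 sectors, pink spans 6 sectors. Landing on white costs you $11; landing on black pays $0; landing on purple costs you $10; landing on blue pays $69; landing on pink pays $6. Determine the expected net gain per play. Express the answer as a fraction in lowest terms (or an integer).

-535/38 dollars

E[payout] = (8/38)·(-11) + (9/38)·0 + (12/38)·(-10) + (3/38)·69 + (6/38)·6 = 35/38
Expected profit = 35/38 − 15 = -535/38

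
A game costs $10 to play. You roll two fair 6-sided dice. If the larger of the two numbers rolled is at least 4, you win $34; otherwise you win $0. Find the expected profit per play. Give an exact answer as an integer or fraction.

31/2 dollars

E[payout] = (1/4)·0 + (3/4)·34 = 51/2
Expected profit = 51/2 − 10 = 31/2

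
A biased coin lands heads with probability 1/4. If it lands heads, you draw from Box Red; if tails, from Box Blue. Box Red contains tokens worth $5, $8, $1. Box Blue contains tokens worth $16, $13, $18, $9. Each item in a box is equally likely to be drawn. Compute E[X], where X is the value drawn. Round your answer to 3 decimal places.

E[X | Box Red] = (5 + 8 + 1)/3 = 14/3
E[X | Box Blue] = (16 + 13 + 18 + 9)/4 = 14
E[X] = (1/4)·14/3 + (3/4)·14 = 35/3 ≈ 11.667

$11.667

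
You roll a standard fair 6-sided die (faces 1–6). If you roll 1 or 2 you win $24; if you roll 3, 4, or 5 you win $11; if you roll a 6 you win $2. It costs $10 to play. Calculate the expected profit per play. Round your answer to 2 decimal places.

E[payout] = (1/6)·2 + (1/2)·11 + (1/3)·24 = 83/6
Expected profit = 83/6 − 10 = 23/6 ≈ $3.83

$3.83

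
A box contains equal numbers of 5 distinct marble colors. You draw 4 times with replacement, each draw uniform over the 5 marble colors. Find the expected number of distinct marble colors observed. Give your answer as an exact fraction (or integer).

369/125

Let Xⱼ=1 if type j appears at least once. P(Xⱼ=1) = 1 − ((5−1)/5)^4 = 369/625.
E[#distinct] = 5·369/625 = 369/125.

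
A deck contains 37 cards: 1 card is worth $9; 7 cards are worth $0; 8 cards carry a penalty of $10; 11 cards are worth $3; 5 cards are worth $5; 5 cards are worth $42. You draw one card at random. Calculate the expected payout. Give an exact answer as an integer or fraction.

197/37 dollars

E[payout] = (1/37)·9 + (7/37)·0 + (8/37)·(-10) + (11/37)·3 + (5/37)·5 + (5/37)·42 = 197/37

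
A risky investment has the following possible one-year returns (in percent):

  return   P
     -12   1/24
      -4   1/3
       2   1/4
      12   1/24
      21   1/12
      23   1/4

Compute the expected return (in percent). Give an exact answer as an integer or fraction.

20/3

E[X] = (1/24)·(-12) + (1/3)·(-4) + (1/4)·2 + (1/24)·12 + (1/12)·21 + (1/4)·23
     = 20/3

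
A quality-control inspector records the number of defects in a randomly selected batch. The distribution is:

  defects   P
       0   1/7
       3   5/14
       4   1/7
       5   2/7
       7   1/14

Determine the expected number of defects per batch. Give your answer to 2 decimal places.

3.57

E[X] = (1/7)·0 + (5/14)·3 + (1/7)·4 + (2/7)·5 + (1/14)·7
     = 25/7 ≈ 3.57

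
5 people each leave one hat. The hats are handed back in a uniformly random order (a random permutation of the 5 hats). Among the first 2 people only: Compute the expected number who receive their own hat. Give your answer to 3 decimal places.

Let Xᵢ = 1 if person i gets their own hat. For each i, P(Xᵢ=1) = 1/5.
By linearity of expectation, E[X₁+…+X_2] = 2·(1/5) = 2/5.
≈ 0.400

0.400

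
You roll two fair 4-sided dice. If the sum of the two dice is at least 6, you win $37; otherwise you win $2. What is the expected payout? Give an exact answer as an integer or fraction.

E[payout] = (5/8)·2 + (3/8)·37 = 121/8

121/8 dollars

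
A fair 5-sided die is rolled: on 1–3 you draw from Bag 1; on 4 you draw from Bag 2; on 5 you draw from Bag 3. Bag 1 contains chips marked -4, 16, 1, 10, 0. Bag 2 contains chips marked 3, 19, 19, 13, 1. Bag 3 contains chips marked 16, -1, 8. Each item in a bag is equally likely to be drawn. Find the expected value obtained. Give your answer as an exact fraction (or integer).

487/75

E[X | Bag 1] = (-4 + 16 + 1 + 10 + 0)/5 = 23/5
E[X | Bag 2] = (3 + 19 + 19 + 13 + 1)/5 = 11
E[X | Bag 3] = (16 − 1 + 8)/3 = 23/3
E[X] = (3/5)·23/5 + (1/5)·11 + (1/5)·23/3 = 487/75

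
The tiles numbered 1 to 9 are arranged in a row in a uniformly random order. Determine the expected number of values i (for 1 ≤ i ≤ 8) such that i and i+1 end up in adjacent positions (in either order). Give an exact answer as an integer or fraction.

For each i ∈ {1,…,8}, let Xᵢ = 1 if i and i+1 are adjacent. P(Xᵢ=1) = 2·(9−1)!/9! = 2/9.
By linearity, E[ΣXᵢ] = (8)·(2/9) = 16/9.

16/9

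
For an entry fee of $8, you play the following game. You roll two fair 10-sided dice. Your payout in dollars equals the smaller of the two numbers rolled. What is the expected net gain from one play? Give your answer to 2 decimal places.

-$4.15

Distribution of the smaller of the two numbers rolled: 1 w.p. 19/100, 2 w.p. 17/100, 3 w.p. 3/20, 4 w.p. 13/100, 5 w.p. 11/100, 6 w.p. 9/100, …
E[payout] = (19/100)·1 + (17/100)·2 + (3/20)·3 + (13/100)·4 + (11/100)·5 + (9/100)·6 + (7/100)·7 + (1/20)·8 + (3/100)·9 + (1/100)·10 = 77/20
Expected profit = 77/20 − 8 = -83/20 ≈ -$4.15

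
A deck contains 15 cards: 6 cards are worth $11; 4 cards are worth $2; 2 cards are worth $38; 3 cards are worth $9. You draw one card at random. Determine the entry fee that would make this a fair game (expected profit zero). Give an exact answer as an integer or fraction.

59/5 dollars

E[payout] = (6/15)·11 + (4/15)·2 + (2/15)·38 + (3/15)·9 = 59/5
Fair fee = E[payout] = 59/5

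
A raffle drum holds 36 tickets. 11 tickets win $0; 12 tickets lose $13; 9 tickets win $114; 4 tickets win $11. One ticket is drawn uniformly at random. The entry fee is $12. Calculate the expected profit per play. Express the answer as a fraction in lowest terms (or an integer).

241/18 dollars

E[payout] = (11/36)·0 + (12/36)·(-13) + (9/36)·114 + (4/36)·11 = 457/18
Expected profit = 457/18 − 12 = 241/18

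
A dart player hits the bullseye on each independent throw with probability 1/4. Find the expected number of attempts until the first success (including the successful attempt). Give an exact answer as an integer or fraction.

For a geometric distribution, E[trials] = 1/p = 1/(1/4) = 4.

4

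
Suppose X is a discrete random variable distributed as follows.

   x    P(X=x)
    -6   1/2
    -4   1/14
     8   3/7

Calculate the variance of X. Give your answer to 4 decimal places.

46.5510

E[X] = (1/2)·(-6) + (1/14)·(-4) + (3/7)·8 = 1/7
E[X²] = (1/2)·36 + (1/14)·16 + (3/7)·64 = 326/7
Var(X) = 326/7 − (1/7)² = 2281/49 ≈ 46.5510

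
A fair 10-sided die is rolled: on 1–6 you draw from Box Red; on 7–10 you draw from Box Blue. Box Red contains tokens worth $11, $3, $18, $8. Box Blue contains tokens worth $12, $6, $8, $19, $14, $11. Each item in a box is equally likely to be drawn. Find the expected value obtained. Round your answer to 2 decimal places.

E[X | Box Red] = (11 + 3 + 18 + 8)/4 = 10
E[X | Box Blue] = (12 + 6 + 8 + 19 + 14 + 11)/6 = 35/3
E[X] = (3/5)·10 + (2/5)·35/3 = 32/3 ≈ 10.67

$10.67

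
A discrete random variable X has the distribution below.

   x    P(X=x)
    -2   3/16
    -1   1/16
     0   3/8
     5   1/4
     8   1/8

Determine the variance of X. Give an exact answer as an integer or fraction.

E[X] = (3/16)·(-2) + (1/16)·(-1) + (3/8)·0 + (1/4)·5 + (1/8)·8 = 29/16
E[X²] = (3/16)·4 + (1/16)·1 + (3/8)·0 + (1/4)·25 + (1/8)·64 = 241/16
Var(X) = 241/16 − (29/16)² = 3015/256

3015/256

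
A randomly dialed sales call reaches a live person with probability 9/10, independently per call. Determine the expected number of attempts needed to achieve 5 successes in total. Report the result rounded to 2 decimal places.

By linearity (sum of 5 independent geometric waits), E[trials] = 5/p = 5/(9/10) = 50/9.
≈ 5.56

5.56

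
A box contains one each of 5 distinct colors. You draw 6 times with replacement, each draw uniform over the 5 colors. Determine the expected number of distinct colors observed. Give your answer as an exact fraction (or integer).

11529/3125

Let Xⱼ=1 if type j appears at least once. P(Xⱼ=1) = 1 − ((5−1)/5)^6 = 11529/15625.
E[#distinct] = 5·11529/15625 = 11529/3125.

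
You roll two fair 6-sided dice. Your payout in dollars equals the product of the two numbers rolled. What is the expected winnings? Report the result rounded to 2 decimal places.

$12.25

Distribution of the product of the two numbers rolled: 1 w.p. 1/36, 2 w.p. 1/18, 3 w.p. 1/18, 4 w.p. 1/12, 5 w.p. 1/18, 6 w.p. 1/9, …
E[payout] = (1/36)·1 + (1/18)·2 + (1/18)·3 + (1/12)·4 + (1/18)·5 + (1/9)·6 + (1/18)·8 + (1/36)·9 + (1/18)·10 + (1/9)·12 + (1/18)·15 + (1/36)·16 + (1/18)·18 + (1/18)·20 + (1/18)·24 + (1/36)·25 + (1/18)·30 + (1/36)·36 = 49/4
≈ $12.25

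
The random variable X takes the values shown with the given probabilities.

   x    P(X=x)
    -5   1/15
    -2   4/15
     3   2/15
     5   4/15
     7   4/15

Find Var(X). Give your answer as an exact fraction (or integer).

3644/225

E[X] = (1/15)·(-5) + (4/15)·(-2) + (2/15)·3 + (4/15)·5 + (4/15)·7 = 41/15
E[X²] = (1/15)·25 + (4/15)·4 + (2/15)·9 + (4/15)·25 + (4/15)·49 = 71/3
Var(X) = 71/3 − (41/15)² = 3644/225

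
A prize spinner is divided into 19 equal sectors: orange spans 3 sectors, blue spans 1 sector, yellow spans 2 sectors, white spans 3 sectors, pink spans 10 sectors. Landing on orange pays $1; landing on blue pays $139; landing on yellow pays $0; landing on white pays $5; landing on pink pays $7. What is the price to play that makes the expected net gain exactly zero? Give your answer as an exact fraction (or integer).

227/19 dollars

E[payout] = (3/19)·1 + (1/19)·139 + (2/19)·0 + (3/19)·5 + (10/19)·7 = 227/19
Fair fee = E[payout] = 227/19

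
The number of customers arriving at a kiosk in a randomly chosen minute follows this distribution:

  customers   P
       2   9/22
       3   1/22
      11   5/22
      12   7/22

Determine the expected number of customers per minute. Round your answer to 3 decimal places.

E[X] = (9/22)·2 + (1/22)·3 + (5/22)·11 + (7/22)·12
     = 80/11 ≈ 7.273

7.273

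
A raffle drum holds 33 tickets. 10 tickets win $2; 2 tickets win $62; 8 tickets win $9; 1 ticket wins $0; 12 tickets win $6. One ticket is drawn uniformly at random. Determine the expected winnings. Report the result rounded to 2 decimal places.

$8.73

E[payout] = (10/33)·2 + (2/33)·62 + (8/33)·9 + (1/33)·0 + (12/33)·6 = 96/11
≈ $8.73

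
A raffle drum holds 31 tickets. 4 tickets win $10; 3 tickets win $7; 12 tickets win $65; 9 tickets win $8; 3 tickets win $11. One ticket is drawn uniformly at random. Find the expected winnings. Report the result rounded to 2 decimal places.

$30.52

E[payout] = (4/31)·10 + (3/31)·7 + (12/31)·65 + (9/31)·8 + (3/31)·11 = 946/31
≈ $30.52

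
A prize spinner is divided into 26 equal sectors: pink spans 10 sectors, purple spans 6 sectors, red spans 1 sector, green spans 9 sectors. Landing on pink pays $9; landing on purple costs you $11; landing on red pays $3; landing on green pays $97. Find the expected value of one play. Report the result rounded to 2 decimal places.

$34.62

E[payout] = (10/26)·9 + (6/26)·(-11) + (1/26)·3 + (9/26)·97 = 450/13
≈ $34.62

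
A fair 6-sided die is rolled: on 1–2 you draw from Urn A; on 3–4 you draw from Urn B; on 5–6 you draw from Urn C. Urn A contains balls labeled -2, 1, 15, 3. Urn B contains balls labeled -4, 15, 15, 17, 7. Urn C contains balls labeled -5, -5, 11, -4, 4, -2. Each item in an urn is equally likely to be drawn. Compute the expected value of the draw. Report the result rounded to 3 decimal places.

4.694

E[X | Urn A] = (-2 + 1 + 15 + 3)/4 = 17/4
E[X | Urn B] = (-4 + 15 + 15 + 17 + 7)/5 = 10
E[X | Urn C] = (-5 − 5 + 11 − 4 + 4 − 2)/6 = -1/6
E[X] = (1/3)·17/4 + (1/3)·10 + (1/3)·(-1/6) = 169/36 ≈ 4.694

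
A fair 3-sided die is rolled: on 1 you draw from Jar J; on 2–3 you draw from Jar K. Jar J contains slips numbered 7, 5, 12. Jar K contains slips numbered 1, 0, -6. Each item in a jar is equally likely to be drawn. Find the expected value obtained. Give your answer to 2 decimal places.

E[X | Jar J] = (7 + 5 + 12)/3 = 8
E[X | Jar K] = (1 + 0 − 6)/3 = -5/3
E[X] = (1/3)·8 + (2/3)·(-5/3) = 14/9 ≈ 1.56

1.56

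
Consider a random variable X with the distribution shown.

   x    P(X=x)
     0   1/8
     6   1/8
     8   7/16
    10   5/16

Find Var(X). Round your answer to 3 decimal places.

E[X] = (1/8)·0 + (1/8)·6 + (7/16)·8 + (5/16)·10 = 59/8
E[X²] = (1/8)·0 + (1/8)·36 + (7/16)·64 + (5/16)·100 = 255/4
Var(X) = 255/4 − (59/8)² = 599/64 ≈ 9.359

9.359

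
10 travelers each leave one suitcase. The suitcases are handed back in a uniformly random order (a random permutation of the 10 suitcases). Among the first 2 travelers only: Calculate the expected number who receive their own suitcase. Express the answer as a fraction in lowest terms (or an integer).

1/5

Let Xᵢ = 1 if person i gets their own suitcase. For each i, P(Xᵢ=1) = 1/10.
By linearity of expectation, E[X₁+…+X_2] = 2·(1/10) = 1/5.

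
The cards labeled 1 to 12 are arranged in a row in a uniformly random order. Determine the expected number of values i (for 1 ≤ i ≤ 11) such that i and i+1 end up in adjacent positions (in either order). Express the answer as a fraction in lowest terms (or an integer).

11/6

For each i ∈ {1,…,11}, let Xᵢ = 1 if i and i+1 are adjacent. P(Xᵢ=1) = 2·(12−1)!/12! = 2/12.
By linearity, E[ΣXᵢ] = (11)·(2/12) = 11/6.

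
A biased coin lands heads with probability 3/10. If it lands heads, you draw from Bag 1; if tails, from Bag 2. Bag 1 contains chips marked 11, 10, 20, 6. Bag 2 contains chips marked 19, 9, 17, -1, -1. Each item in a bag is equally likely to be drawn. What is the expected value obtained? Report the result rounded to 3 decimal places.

E[X | Bag 1] = (11 + 10 + 20 + 6)/4 = 47/4
E[X | Bag 2] = (19 + 9 + 17 − 1 − 1)/5 = 43/5
E[X] = (3/10)·47/4 + (7/10)·43/5 = 1909/200 ≈ 9.545

9.545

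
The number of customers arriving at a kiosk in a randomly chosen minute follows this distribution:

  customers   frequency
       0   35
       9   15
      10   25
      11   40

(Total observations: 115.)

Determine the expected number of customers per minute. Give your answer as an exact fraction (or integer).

165/23

Total = 115, so P(customers=0) = 35/115, etc.
E[X] = (7/23)·0 + (3/23)·9 + (5/23)·10 + (8/23)·11
     = 165/23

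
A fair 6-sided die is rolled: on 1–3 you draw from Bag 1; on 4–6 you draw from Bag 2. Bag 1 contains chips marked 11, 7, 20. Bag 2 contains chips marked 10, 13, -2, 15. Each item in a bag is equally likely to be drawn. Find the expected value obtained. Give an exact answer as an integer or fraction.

65/6

E[X | Bag 1] = (11 + 7 + 20)/3 = 38/3
E[X | Bag 2] = (10 + 13 − 2 + 15)/4 = 9
E[X] = (1/2)·38/3 + (1/2)·9 = 65/6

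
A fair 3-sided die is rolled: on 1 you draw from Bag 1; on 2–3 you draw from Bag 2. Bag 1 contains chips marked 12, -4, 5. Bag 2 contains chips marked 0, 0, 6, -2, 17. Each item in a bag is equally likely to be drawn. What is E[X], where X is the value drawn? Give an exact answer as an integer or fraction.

E[X | Bag 1] = (12 − 4 + 5)/3 = 13/3
E[X | Bag 2] = (0 + 0 + 6 − 2 + 17)/5 = 21/5
E[X] = (1/3)·13/3 + (2/3)·21/5 = 191/45

191/45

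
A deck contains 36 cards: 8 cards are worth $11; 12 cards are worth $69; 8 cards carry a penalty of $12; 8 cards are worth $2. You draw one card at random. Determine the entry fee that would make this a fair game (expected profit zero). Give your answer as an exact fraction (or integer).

209/9 dollars

E[payout] = (8/36)·11 + (12/36)·69 + (8/36)·(-12) + (8/36)·2 = 209/9
Fair fee = E[payout] = 209/9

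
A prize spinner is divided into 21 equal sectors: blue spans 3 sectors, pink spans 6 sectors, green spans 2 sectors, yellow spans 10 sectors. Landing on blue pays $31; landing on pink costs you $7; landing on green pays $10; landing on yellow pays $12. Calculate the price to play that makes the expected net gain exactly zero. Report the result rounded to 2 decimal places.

$9.10

E[payout] = (3/21)·31 + (6/21)·(-7) + (2/21)·10 + (10/21)·12 = 191/21
Fair fee = E[payout] = 191/21 ≈ $9.10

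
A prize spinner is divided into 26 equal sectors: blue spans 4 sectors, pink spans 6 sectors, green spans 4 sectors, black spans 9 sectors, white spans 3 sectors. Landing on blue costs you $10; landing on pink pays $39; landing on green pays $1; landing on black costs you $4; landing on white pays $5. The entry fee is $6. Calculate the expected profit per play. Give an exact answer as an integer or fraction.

E[payout] = (4/26)·(-10) + (6/26)·39 + (4/26)·1 + (9/26)·(-4) + (3/26)·5 = 177/26
Expected profit = 177/26 − 6 = 21/26

21/26 dollars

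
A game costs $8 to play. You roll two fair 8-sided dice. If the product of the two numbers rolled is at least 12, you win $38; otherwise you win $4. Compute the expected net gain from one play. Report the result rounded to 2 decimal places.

$17.78

E[payout] = (23/64)·4 + (41/64)·38 = 825/32
Expected profit = 825/32 − 8 = 569/32 ≈ $17.78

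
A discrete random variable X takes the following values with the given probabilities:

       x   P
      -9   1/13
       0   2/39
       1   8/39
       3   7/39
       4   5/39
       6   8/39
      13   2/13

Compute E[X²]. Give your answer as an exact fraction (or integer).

1696/39

E[X²] = (1/13)·81 + (2/39)·0 + (8/39)·1 + (7/39)·9 + (5/39)·16 + (8/39)·36 + (2/13)·169
     = 1696/39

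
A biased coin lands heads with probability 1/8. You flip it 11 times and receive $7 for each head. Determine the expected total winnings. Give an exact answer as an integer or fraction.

E[#heads] = 11·1/8 = 11/8 (linearity over flips).
E[winnings] = 7·11/8 = 77/8.

77/8 dollars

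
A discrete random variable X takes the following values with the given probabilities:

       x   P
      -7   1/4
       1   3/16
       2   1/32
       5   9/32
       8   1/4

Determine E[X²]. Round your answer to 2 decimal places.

35.59

E[X²] = (1/4)·49 + (3/16)·1 + (1/32)·4 + (9/32)·25 + (1/4)·64
     = 1139/32 ≈ 35.59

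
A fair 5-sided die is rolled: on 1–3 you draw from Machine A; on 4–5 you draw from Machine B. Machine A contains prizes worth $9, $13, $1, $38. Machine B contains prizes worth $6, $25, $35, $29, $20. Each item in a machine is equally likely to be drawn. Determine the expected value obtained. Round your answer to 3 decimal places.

E[X | Machine A] = (9 + 13 + 1 + 38)/4 = 61/4
E[X | Machine B] = (6 + 25 + 35 + 29 + 20)/5 = 23
E[X] = (3/5)·61/4 + (2/5)·23 = 367/20 ≈ 18.350

$18.350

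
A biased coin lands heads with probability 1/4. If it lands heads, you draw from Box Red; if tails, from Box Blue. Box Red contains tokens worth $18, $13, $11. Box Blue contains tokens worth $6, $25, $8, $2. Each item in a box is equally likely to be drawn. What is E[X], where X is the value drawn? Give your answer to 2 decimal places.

$11.19

E[X | Box Red] = (18 + 13 + 11)/3 = 14
E[X | Box Blue] = (6 + 25 + 8 + 2)/4 = 41/4
E[X] = (1/4)·14 + (3/4)·41/4 = 179/16 ≈ 11.19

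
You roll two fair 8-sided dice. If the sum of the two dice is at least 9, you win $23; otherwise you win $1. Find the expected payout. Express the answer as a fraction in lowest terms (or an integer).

E[payout] = (7/16)·1 + (9/16)·23 = 107/8

107/8 dollars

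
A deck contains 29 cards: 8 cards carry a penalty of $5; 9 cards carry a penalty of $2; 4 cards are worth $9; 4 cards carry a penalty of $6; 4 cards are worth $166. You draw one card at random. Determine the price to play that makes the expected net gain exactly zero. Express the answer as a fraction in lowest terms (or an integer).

E[payout] = (8/29)·(-5) + (9/29)·(-2) + (4/29)·9 + (4/29)·(-6) + (4/29)·166 = 618/29
Fair fee = E[payout] = 618/29

618/29 dollars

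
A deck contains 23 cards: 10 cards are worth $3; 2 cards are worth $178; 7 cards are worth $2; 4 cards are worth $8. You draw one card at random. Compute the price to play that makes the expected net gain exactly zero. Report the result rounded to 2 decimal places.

$18.78

E[payout] = (10/23)·3 + (2/23)·178 + (7/23)·2 + (4/23)·8 = 432/23
Fair fee = E[payout] = 432/23 ≈ $18.78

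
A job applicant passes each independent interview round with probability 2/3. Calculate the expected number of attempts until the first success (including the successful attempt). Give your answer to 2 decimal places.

1.50

For a geometric distribution, E[trials] = 1/p = 1/(2/3) = 3/2.
≈ 1.50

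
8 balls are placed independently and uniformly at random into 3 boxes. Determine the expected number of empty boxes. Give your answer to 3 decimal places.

0.117

Let Xⱼ=1 if box j is empty. P(Xⱼ=1) = ((3-1)/3)^8 = 256/6561.
By linearity, E[#empty] = 3·256/6561 = 256/2187.
≈ 0.117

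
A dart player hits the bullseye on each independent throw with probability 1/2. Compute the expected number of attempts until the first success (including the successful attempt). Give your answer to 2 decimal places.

2.00

For a geometric distribution, E[trials] = 1/p = 1/(1/2) = 2.
≈ 2.00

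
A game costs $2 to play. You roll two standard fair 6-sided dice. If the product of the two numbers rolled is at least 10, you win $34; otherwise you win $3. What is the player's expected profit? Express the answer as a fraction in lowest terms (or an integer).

625/36 dollars

E[payout] = (17/36)·3 + (19/36)·34 = 697/36
Expected profit = 697/36 − 2 = 625/36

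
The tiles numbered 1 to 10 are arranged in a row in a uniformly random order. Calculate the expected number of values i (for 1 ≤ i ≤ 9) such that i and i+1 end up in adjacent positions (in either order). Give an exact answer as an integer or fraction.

9/5

For each i ∈ {1,…,9}, let Xᵢ = 1 if i and i+1 are adjacent. P(Xᵢ=1) = 2·(10−1)!/10! = 2/10.
By linearity, E[ΣXᵢ] = (9)·(2/10) = 9/5.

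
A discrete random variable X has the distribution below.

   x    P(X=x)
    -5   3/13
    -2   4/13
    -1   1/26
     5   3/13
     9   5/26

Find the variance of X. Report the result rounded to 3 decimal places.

27.225

E[X] = (3/13)·(-5) + (4/13)·(-2) + (1/26)·(-1) + (3/13)·5 + (5/26)·9 = 14/13
E[X²] = (3/13)·25 + (4/13)·4 + (1/26)·1 + (3/13)·25 + (5/26)·81 = 369/13
Var(X) = 369/13 − (14/13)² = 4601/169 ≈ 27.225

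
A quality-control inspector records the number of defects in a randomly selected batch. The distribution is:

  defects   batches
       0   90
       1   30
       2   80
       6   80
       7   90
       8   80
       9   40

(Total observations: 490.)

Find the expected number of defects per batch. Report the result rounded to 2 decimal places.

4.69

Total = 490, so P(defects=0) = 90/490, etc.
E[X] = (9/49)·0 + (3/49)·1 + (8/49)·2 + (8/49)·6 + (9/49)·7 + (8/49)·8 + (4/49)·9
     = 230/49 ≈ 4.69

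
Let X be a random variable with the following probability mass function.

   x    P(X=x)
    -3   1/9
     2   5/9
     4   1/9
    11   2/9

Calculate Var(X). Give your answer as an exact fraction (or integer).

E[X] = (1/9)·(-3) + (5/9)·2 + (1/9)·4 + (2/9)·11 = 11/3
E[X²] = (1/9)·9 + (5/9)·4 + (1/9)·16 + (2/9)·121 = 287/9
Var(X) = 287/9 − (11/3)² = 166/9

166/9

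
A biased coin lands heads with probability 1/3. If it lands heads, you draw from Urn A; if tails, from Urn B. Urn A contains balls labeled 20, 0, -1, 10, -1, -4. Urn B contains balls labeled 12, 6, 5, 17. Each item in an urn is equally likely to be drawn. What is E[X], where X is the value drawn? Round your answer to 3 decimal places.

E[X | Urn A] = (20 + 0 − 1 + 10 − 1 − 4)/6 = 4
E[X | Urn B] = (12 + 6 + 5 + 17)/4 = 10
E[X] = (1/3)·4 + (2/3)·10 = 8 ≈ 8.000

8.000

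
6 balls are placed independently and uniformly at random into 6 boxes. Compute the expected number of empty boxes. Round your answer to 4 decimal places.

2.0094

Let Xⱼ=1 if box j is empty. P(Xⱼ=1) = ((6-1)/6)^6 = 15625/46656.
By linearity, E[#empty] = 6·15625/46656 = 15625/7776.
≈ 2.0094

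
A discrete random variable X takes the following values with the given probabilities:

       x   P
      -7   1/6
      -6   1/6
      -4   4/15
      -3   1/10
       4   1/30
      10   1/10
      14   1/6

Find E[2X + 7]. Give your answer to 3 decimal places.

E[2x+7] = (1/6)·(-7) + (1/6)·(-5) + (4/15)·(-1) + (1/10)·1 + (1/30)·15 + (1/10)·27 + (1/6)·35
     = 103/15 ≈ 6.867

6.867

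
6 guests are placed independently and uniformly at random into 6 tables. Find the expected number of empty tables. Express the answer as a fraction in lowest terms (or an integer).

Let Xⱼ=1 if table j is empty. P(Xⱼ=1) = ((6-1)/6)^6 = 15625/46656.
By linearity, E[#empty] = 6·15625/46656 = 15625/7776.

15625/7776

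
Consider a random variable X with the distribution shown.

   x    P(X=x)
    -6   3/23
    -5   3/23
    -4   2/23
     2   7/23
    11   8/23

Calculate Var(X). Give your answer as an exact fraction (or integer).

24132/529

E[X] = (3/23)·(-6) + (3/23)·(-5) + (2/23)·(-4) + (7/23)·2 + (8/23)·11 = 61/23
E[X²] = (3/23)·36 + (3/23)·25 + (2/23)·16 + (7/23)·4 + (8/23)·121 = 1211/23
Var(X) = 1211/23 − (61/23)² = 24132/529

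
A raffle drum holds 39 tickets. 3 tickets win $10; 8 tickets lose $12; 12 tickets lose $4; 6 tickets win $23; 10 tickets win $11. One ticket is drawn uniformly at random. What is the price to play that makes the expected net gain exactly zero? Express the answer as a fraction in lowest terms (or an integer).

E[payout] = (3/39)·10 + (8/39)·(-12) + (12/39)·(-4) + (6/39)·23 + (10/39)·11 = 134/39
Fair fee = E[payout] = 134/39

134/39 dollars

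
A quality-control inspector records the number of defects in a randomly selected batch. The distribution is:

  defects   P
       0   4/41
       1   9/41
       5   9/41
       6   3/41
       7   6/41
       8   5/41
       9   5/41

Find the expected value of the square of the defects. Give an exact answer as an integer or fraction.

1361/41

E[X²] = (4/41)·0 + (9/41)·1 + (9/41)·25 + (3/41)·36 + (6/41)·49 + (5/41)·64 + (5/41)·81
     = 1361/41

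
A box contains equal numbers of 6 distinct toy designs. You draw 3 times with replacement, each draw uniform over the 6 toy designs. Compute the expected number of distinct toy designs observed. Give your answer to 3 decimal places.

Let Xⱼ=1 if type j appears at least once. P(Xⱼ=1) = 1 − ((6−1)/6)^3 = 91/216.
E[#distinct] = 6·91/216 = 91/36.
≈ 2.528

2.528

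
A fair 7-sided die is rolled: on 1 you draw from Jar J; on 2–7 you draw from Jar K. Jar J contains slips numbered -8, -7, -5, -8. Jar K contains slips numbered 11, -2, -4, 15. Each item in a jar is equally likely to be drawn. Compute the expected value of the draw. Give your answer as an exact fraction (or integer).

23/7

E[X | Jar J] = (-8 − 7 − 5 − 8)/4 = -7
E[X | Jar K] = (11 − 2 − 4 + 15)/4 = 5
E[X] = (1/7)·(-7) + (6/7)·5 = 23/7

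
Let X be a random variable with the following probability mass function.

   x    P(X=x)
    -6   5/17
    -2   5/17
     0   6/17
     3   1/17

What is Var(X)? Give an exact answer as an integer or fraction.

2184/289

E[X] = (5/17)·(-6) + (5/17)·(-2) + (6/17)·0 + (1/17)·3 = -37/17
E[X²] = (5/17)·36 + (5/17)·4 + (6/17)·0 + (1/17)·9 = 209/17
Var(X) = 209/17 − (-37/17)² = 2184/289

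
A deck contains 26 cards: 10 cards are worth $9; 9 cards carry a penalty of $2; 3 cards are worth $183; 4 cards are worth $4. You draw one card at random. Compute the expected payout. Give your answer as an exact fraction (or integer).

E[payout] = (10/26)·9 + (9/26)·(-2) + (3/26)·183 + (4/26)·4 = 49/2

49/2 dollars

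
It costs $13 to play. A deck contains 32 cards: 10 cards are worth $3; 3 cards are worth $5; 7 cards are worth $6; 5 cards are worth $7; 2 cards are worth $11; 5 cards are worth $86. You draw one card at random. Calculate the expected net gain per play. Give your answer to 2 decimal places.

E[payout] = (10/32)·3 + (3/32)·5 + (7/32)·6 + (5/32)·7 + (2/32)·11 + (5/32)·86 = 287/16
Expected profit = 287/16 − 13 = 79/16 ≈ $4.94

$4.94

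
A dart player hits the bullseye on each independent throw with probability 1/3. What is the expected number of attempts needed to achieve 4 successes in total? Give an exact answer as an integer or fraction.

By linearity (sum of 4 independent geometric waits), E[trials] = 4/p = 4/(1/3) = 12.

12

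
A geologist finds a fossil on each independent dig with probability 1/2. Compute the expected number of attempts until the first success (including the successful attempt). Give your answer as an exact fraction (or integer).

For a geometric distribution, E[trials] = 1/p = 1/(1/2) = 2.

2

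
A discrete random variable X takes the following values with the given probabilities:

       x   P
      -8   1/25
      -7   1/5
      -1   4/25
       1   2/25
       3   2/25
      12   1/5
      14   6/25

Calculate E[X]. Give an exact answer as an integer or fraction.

E[X] = (1/25)·(-8) + (1/5)·(-7) + (4/25)·(-1) + (2/25)·1 + (2/25)·3 + (1/5)·12 + (6/25)·14
     = 21/5

21/5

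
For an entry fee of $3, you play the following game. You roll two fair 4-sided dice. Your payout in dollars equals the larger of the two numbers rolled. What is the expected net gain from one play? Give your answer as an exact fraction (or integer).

1/8 dollars

Distribution of the larger of the two numbers rolled: 1 w.p. 1/16, 2 w.p. 3/16, 3 w.p. 5/16, 4 w.p. 7/16
E[payout] = (1/16)·1 + (3/16)·2 + (5/16)·3 + (7/16)·4 = 25/8
Expected profit = 25/8 − 3 = 1/8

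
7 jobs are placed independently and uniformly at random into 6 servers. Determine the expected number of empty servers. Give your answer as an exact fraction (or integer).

Let Xⱼ=1 if server j is empty. P(Xⱼ=1) = ((6-1)/6)^7 = 78125/279936.
By linearity, E[#empty] = 6·78125/279936 = 78125/46656.

78125/46656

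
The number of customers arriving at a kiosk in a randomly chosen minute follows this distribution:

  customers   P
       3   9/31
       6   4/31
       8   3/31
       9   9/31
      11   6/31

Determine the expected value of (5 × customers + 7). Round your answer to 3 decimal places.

E[5x+7] = (9/31)·22 + (4/31)·37 + (3/31)·47 + (9/31)·52 + (6/31)·62
     = 1327/31 ≈ 42.806

42.806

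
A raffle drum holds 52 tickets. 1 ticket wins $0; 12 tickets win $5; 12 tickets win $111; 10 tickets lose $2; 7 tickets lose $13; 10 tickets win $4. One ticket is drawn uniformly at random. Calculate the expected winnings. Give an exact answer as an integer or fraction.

E[payout] = (1/52)·0 + (12/52)·5 + (12/52)·111 + (10/52)·(-2) + (7/52)·(-13) + (10/52)·4 = 1321/52

1321/52 dollars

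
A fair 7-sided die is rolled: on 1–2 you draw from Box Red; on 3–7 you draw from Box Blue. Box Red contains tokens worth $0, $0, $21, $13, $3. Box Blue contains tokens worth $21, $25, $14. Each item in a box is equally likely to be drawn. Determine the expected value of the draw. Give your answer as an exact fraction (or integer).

82/5 dollars

E[X | Box Red] = (0 + 0 + 21 + 13 + 3)/5 = 37/5
E[X | Box Blue] = (21 + 25 + 14)/3 = 20
E[X] = (2/7)·37/5 + (5/7)·20 = 82/5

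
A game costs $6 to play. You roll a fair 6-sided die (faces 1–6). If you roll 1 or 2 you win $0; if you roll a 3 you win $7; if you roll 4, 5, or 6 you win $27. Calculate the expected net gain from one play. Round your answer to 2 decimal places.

E[payout] = (1/3)·0 + (1/6)·7 + (1/2)·27 = 44/3
Expected profit = 44/3 − 6 = 26/3 ≈ $8.67

$8.67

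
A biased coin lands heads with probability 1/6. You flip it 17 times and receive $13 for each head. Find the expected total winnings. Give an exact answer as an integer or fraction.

221/6 dollars

E[#heads] = 17·1/6 = 17/6 (linearity over flips).
E[winnings] = 13·17/6 = 221/6.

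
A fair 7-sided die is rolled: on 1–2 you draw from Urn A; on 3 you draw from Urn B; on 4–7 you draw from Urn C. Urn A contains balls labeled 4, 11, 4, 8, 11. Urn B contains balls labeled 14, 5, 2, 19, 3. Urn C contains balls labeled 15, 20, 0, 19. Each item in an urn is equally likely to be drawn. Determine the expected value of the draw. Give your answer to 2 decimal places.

11.11

E[X | Urn A] = (4 + 11 + 4 + 8 + 11)/5 = 38/5
E[X | Urn B] = (14 + 5 + 2 + 19 + 3)/5 = 43/5
E[X | Urn C] = (15 + 20 + 0 + 19)/4 = 27/2
E[X] = (2/7)·38/5 + (1/7)·43/5 + (4/7)·27/2 = 389/35 ≈ 11.11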